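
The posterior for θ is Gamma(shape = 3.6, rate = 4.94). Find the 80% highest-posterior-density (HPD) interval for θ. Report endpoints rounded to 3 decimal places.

[0.204, 1.083]

The posterior is unimodal and skewed, so the HPD interval has equal density at both endpoints and is the shortest 80% interval.
Solving f(0.204) = f(1.083) with F(1.083) − F(0.204) = 0.80 gives [0.204, 1.083].
For comparison, the equal-tailed interval is [0.300, 1.244]; the HPD is narrower and shifted toward the mode.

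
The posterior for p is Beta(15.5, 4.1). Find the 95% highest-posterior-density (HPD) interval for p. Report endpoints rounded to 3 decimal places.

[0.615, 0.950]

The posterior is unimodal and skewed, so the HPD interval has equal density at both endpoints and is the shortest 95% interval.
Solving f(0.615) = f(0.950) with F(0.950) − F(0.615) = 0.95 gives [0.615, 0.950].
For comparison, the equal-tailed interval is [0.591, 0.935]; the HPD is narrower and shifted toward the mode.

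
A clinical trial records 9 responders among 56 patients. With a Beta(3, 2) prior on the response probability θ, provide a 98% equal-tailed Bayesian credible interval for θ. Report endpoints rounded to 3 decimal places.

[0.095, 0.327]

Posterior: Beta(3+9, 2+47) = Beta(12, 49).
Equal-tailed 98% interval: the 0.01 and 0.99 quantiles of Beta(12, 49).
Posterior mean ≈ 0.197, SD ≈ 0.050; a Normal approximation gives roughly [0.079, 0.314].
Exact: F⁻¹(0.01) = 0.095; F⁻¹(0.99) = 0.327.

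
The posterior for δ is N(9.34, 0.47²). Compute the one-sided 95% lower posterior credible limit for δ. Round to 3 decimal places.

8.567

Need L with P(δ ≥ L) = 0.95: L = 9.34 − z_{0.05}·0.47.
z = 1.645; L = 9.34 − 1.645 × 0.47 = 8.567.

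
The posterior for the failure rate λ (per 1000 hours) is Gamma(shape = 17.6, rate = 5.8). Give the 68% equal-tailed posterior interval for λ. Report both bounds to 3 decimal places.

Posterior: Gamma(shape 17.6, rate 5.8).
Equal-tailed 68% interval: Gamma(17.6, 5.8) quantiles at 0.16 and 0.84.
Posterior mean ≈ 3.034, SD ≈ 0.723; a Normal approximation gives roughly [2.315, 3.754].
Exact: lower = 2.321; upper = 3.746.

[2.321, 3.746]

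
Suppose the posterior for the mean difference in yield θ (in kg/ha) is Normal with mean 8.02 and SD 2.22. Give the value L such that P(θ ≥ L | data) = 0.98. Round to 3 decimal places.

3.461

Need L with P(θ ≥ L) = 0.98: L = 8.02 − z_{0.02}·2.22.
z = 2.054; L = 8.02 − 2.054 × 2.22 = 3.461.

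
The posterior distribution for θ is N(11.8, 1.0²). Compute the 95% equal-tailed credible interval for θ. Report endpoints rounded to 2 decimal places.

The posterior is symmetric, so the 95% equal-tailed interval is θ = 11.8 ± z·1.0 with z = 1.960.
Half-width: 1.960 × 1.0 = 1.96.
11.8 − 1.96 = 9.84; 11.8 + 1.96 = 13.76.

[9.84, 13.76]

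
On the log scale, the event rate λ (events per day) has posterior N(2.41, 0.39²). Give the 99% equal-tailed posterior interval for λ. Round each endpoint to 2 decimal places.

[4.08, 30.40]

On the log scale the 99% interval is 2.41 ± 2.576 × 0.39 = [1.4054, 3.4146].
Exponentiate: [e^1.4054, e^3.4146] = [4.08, 30.40].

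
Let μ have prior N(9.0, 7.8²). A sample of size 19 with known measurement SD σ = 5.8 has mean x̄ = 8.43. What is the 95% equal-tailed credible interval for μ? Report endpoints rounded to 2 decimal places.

Posterior precision = 1/7.8² + 19/5.8² = 0.0164 + 0.5648 = 0.5812, so posterior SD = 1.3117.
Posterior mean = (9.0/7.8² + 19·8.43/5.8²) / 0.5812 = 8.4461.
Interval: 8.4461 ± 1.960 × 1.3117 → [5.88, 11.02].

[5.88, 11.02]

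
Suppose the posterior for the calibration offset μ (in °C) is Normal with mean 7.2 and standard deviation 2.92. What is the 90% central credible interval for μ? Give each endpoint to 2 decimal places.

[2.40, 12.00]

The posterior is symmetric, so the 90% equal-tailed interval is μ = 7.2 ± z·2.92 with z = 1.645.
Half-width: 1.645 × 2.92 = 4.80.
7.2 − 4.80 = 2.40; 7.2 + 4.80 = 12.00.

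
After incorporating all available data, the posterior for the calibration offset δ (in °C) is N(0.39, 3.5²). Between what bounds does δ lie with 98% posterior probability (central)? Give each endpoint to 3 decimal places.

[-7.752, 8.532]

The posterior is symmetric, so the 98% equal-tailed interval is δ = 0.39 ± z·3.5 with z = 2.326.
Half-width: 2.326 × 3.5 = 8.142.
0.39 − 8.142 = -7.752; 0.39 + 8.142 = 8.532.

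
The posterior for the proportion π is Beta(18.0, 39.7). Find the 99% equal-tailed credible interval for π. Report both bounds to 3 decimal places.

Posterior: Beta(18.0, 39.7).
Equal-tailed 99% interval: the 0.005 and 0.995 quantiles of Beta(18.0, 39.7).
Posterior mean ≈ 0.312, SD ≈ 0.060; a Normal approximation gives roughly [0.156, 0.468].
Exact: F⁻¹(0.005) = 0.171; F⁻¹(0.995) = 0.477.

[0.171, 0.477]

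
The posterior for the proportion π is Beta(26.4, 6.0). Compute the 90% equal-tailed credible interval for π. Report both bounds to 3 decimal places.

Posterior: Beta(26.4, 6.0).
Equal-tailed 90% interval: the 0.05 and 0.95 quantiles of Beta(26.4, 6.0).
Posterior mean ≈ 0.815, SD ≈ 0.067; a Normal approximation gives roughly [0.704, 0.925].
Exact: F⁻¹(0.05) = 0.694; F⁻¹(0.95) = 0.913.

[0.694, 0.913]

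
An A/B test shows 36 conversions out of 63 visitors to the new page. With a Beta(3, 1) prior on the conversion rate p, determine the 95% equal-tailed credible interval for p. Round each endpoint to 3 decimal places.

Posterior: Beta(3+36, 1+27) = Beta(39, 28).
Equal-tailed 95% interval: the 0.025 and 0.975 quantiles of Beta(39, 28).
Posterior mean ≈ 0.582, SD ≈ 0.060; a Normal approximation gives roughly [0.465, 0.699].
Exact: F⁻¹(0.025) = 0.463; F⁻¹(0.975) = 0.697.

[0.463, 0.697]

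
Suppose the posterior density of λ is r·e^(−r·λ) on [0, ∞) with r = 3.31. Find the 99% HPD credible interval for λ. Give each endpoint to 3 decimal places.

The exponential density is strictly decreasing on [0, ∞), so the HPD interval is anchored at 0: [0, q] with P(λ ≤ q) = 0.99.
q = −ln(1 − 0.99) / 3.31 = 4.6052 / 3.31 = 1.391.

[0.000, 1.391]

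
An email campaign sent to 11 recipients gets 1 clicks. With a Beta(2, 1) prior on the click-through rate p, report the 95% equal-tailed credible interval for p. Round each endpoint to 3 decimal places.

Posterior: Beta(2+1, 1+10) = Beta(3, 11).
Equal-tailed 95% interval: the 0.025 and 0.975 quantiles of Beta(3, 11).
Posterior mean ≈ 0.214, SD ≈ 0.106; a Normal approximation gives roughly [0.007, 0.422].
Exact: F⁻¹(0.025) = 0.050; F⁻¹(0.975) = 0.454.

[0.050, 0.454]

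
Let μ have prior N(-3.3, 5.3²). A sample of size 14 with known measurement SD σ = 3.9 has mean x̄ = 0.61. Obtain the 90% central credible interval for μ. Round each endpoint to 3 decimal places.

Posterior precision = 1/5.3² + 14/3.9² = 0.0356 + 0.9204 = 0.9560, so posterior SD = 1.0227.
Posterior mean = (-3.3/5.3² + 14·0.61/3.9²) / 0.9560 = 0.4644.
Interval: 0.4644 ± 1.645 × 1.0227 → [-1.218, 2.147].

[-1.218, 2.147]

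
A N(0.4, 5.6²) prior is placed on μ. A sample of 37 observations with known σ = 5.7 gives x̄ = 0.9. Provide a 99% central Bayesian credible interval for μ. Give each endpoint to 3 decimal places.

[-1.494, 3.267]

Posterior precision = 1/5.6² + 37/5.7² = 0.0319 + 1.1388 = 1.1707, so posterior SD = 0.9242.
Posterior mean = (0.4/5.6² + 37·0.9/5.7²) / 1.1707 = 0.8864.
Interval: 0.8864 ± 2.576 × 0.9242 → [-1.494, 3.267].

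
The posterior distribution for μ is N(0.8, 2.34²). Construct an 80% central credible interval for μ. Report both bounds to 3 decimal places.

The posterior is symmetric, so the 80% equal-tailed interval is μ = 0.8 ± z·2.34 with z = 1.282.
Half-width: 1.282 × 2.34 = 2.999.
0.8 − 2.999 = -2.199; 0.8 + 2.999 = 3.799.

[-2.199, 3.799]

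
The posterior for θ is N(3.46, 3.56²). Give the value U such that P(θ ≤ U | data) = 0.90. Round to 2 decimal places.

8.02

Need U with P(θ ≤ U) = 0.90: U = 3.46 + z_{0.1}·3.56.
z = 1.282; U = 3.46 + 1.282 × 3.56 = 8.02.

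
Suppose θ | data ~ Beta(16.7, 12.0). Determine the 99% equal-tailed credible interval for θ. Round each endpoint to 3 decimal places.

Posterior: Beta(16.7, 12.0).
Equal-tailed 99% interval: the 0.005 and 0.995 quantiles of Beta(16.7, 12.0).
Posterior mean ≈ 0.582, SD ≈ 0.091; a Normal approximation gives roughly [0.349, 0.815].
Exact: F⁻¹(0.005) = 0.346; F⁻¹(0.995) = 0.797.

[0.346, 0.797]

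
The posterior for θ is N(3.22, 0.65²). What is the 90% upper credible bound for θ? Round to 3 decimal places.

4.053

Need U with P(θ ≤ U) = 0.90: U = 3.22 + z_{0.1}·0.65.
z = 1.282; U = 3.22 + 1.282 × 0.65 = 4.053.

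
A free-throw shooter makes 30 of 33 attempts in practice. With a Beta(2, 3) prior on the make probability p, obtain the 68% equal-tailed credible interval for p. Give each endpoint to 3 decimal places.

[0.784, 0.900]

Posterior: Beta(2+30, 3+3) = Beta(32, 6).
Equal-tailed 68% interval: the 0.16 and 0.84 quantiles of Beta(32, 6).
Posterior mean ≈ 0.842, SD ≈ 0.058; a Normal approximation gives roughly [0.784, 0.900].
Exact: F⁻¹(0.16) = 0.784; F⁻¹(0.84) = 0.900.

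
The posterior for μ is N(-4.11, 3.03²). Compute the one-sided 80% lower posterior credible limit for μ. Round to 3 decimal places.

Need L with P(μ ≥ L) = 0.80: L = -4.11 − z_{0.2}·3.03.
z = 0.842; L = -4.11 − 0.842 × 3.03 = -6.660.

-6.660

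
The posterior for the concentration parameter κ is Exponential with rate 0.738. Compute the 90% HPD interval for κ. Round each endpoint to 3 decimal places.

The exponential density is strictly decreasing on [0, ∞), so the HPD interval is anchored at 0: [0, q] with P(κ ≤ q) = 0.90.
q = −ln(1 − 0.90) / 0.738 = 2.3026 / 0.738 = 3.120.

[0.000, 3.120]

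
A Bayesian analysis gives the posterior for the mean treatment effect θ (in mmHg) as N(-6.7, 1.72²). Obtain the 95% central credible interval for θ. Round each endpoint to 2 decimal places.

The posterior is symmetric, so the 95% equal-tailed interval is θ = -6.7 ± z·1.72 with z = 1.960.
Half-width: 1.960 × 1.72 = 3.37.
-6.7 − 3.37 = -10.07; -6.7 + 3.37 = -3.33.

[-10.07, -3.33]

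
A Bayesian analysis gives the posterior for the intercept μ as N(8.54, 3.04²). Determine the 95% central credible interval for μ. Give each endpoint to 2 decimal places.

[2.58, 14.50]

The posterior is symmetric, so the 95% equal-tailed interval is μ = 8.54 ± z·3.04 with z = 1.960.
Half-width: 1.960 × 3.04 = 5.96.
8.54 − 5.96 = 2.58; 8.54 + 5.96 = 14.50.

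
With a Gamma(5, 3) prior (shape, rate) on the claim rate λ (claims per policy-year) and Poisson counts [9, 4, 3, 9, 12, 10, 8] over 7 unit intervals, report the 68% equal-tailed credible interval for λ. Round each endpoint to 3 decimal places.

Posterior: Gamma(5+55, 3+7) = Gamma(60, 10) (shape, rate).
Equal-tailed 68% interval: Gamma(60, 10) quantiles at 0.16 and 0.84.
Posterior mean ≈ 6.000, SD ≈ 0.775; a Normal approximation gives roughly [5.230, 6.770].
Exact: lower = 5.231; upper = 6.768.

[5.231, 6.768]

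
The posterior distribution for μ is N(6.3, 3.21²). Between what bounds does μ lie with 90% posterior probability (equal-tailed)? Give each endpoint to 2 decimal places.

The posterior is symmetric, so the 90% equal-tailed interval is μ = 6.3 ± z·3.21 with z = 1.645.
Half-width: 1.645 × 3.21 = 5.28.
6.3 − 5.28 = 1.02; 6.3 + 5.28 = 11.58.

[1.02, 11.58]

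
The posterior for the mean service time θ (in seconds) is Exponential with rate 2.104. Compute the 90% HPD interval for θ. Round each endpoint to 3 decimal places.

The exponential density is strictly decreasing on [0, ∞), so the HPD interval is anchored at 0: [0, q] with P(θ ≤ q) = 0.90.
q = −ln(1 − 0.90) / 2.104 = 2.3026 / 2.104 = 1.094.

[0.000, 1.094]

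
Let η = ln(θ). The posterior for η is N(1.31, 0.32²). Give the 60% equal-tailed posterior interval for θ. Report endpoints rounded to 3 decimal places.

[2.831, 4.852]

On the log scale the 60% interval is 1.31 ± 0.842 × 0.32 = [1.0407, 1.5793].
Exponentiate: [e^1.0407, e^1.5793] = [2.831, 4.852].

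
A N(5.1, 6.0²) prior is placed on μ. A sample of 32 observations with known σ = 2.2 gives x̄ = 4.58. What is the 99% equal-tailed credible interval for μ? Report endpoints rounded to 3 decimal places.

[3.583, 5.582]

Posterior precision = 1/6.0² + 32/2.2² = 0.0278 + 6.6116 = 6.6393, so posterior SD = 0.3881.
Posterior mean = (5.1/6.0² + 32·4.58/2.2²) / 6.6393 = 4.5822.
Interval: 4.5822 ± 2.576 × 0.3881 → [3.583, 5.582].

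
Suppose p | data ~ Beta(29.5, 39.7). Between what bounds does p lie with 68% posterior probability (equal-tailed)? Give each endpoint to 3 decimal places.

[0.367, 0.485]

Posterior: Beta(29.5, 39.7).
Equal-tailed 68% interval: the 0.16 and 0.84 quantiles of Beta(29.5, 39.7).
Posterior mean ≈ 0.426, SD ≈ 0.059; a Normal approximation gives roughly [0.368, 0.485].
Exact: F⁻¹(0.16) = 0.367; F⁻¹(0.84) = 0.485.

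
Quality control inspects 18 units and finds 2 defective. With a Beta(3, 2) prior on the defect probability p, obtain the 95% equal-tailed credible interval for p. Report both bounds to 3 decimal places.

[0.078, 0.403]

Posterior: Beta(3+2, 2+16) = Beta(5, 18).
Equal-tailed 95% interval: the 0.025 and 0.975 quantiles of Beta(5, 18).
Posterior mean ≈ 0.217, SD ≈ 0.084; a Normal approximation gives roughly [0.052, 0.382].
Exact: F⁻¹(0.025) = 0.078; F⁻¹(0.975) = 0.403.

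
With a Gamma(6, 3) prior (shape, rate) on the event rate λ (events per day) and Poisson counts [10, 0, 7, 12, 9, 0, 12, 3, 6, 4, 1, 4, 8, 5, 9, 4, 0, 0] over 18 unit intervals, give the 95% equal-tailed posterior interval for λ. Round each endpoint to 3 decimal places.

[3.874, 5.739]

Posterior: Gamma(6+94, 3+18) = Gamma(100, 21) (shape, rate).
Equal-tailed 95% interval: Gamma(100, 21) quantiles at 0.025 and 0.975.
Posterior mean ≈ 4.762, SD ≈ 0.476; a Normal approximation gives roughly [3.829, 5.695].
Exact: lower = 3.874; upper = 5.739.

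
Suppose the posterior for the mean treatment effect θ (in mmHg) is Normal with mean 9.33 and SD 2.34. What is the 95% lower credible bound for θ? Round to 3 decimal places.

Need L with P(θ ≥ L) = 0.95: L = 9.33 − z_{0.05}·2.34.
z = 1.645; L = 9.33 − 1.645 × 2.34 = 5.481.

5.481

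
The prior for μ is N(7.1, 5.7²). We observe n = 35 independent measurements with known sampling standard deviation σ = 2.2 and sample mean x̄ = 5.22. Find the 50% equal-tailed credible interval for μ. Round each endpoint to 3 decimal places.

[4.978, 5.478]

Posterior precision = 1/5.7² + 35/2.2² = 0.0308 + 7.2314 = 7.2622, so posterior SD = 0.3711.
Posterior mean = (7.1/5.7² + 35·5.22/2.2²) / 7.2622 = 5.2280.
Interval: 5.2280 ± 0.674 × 0.3711 → [4.978, 5.478].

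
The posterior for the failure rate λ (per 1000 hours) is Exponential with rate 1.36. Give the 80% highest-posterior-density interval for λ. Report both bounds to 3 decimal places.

[0.000, 1.183]

The exponential density is strictly decreasing on [0, ∞), so the HPD interval is anchored at 0: [0, q] with P(λ ≤ q) = 0.80.
q = −ln(1 − 0.80) / 1.36 = 1.6094 / 1.36 = 1.183.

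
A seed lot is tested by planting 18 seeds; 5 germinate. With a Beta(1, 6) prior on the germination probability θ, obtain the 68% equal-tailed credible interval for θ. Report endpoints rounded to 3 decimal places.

Posterior: Beta(1+5, 6+13) = Beta(6, 19).
Equal-tailed 68% interval: the 0.16 and 0.84 quantiles of Beta(6, 19).
Posterior mean ≈ 0.240, SD ≈ 0.084; a Normal approximation gives roughly [0.157, 0.323].
Exact: F⁻¹(0.16) = 0.156; F⁻¹(0.84) = 0.324.

[0.156, 0.324]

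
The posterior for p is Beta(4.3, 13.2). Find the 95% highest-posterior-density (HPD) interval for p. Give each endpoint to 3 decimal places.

The posterior is unimodal and skewed, so the HPD interval has equal density at both endpoints and is the shortest 95% interval.
Solving f(0.066) = f(0.442) with F(0.442) − F(0.066) = 0.95 gives [0.066, 0.442].
For comparison, the equal-tailed interval is [0.081, 0.465]; the HPD is narrower and shifted toward the mode.

[0.066, 0.442]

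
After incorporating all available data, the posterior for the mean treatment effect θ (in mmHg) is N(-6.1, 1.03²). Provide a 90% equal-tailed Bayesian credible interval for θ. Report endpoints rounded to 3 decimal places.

[-7.794, -4.406]

The posterior is symmetric, so the 90% equal-tailed interval is θ = -6.1 ± z·1.03 with z = 1.645.
Half-width: 1.645 × 1.03 = 1.694.
-6.1 − 1.694 = -7.794; -6.1 + 1.694 = -4.406.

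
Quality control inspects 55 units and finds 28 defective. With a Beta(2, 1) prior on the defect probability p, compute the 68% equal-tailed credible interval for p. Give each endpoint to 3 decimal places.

[0.452, 0.582]

Posterior: Beta(2+28, 1+27) = Beta(30, 28).
Equal-tailed 68% interval: the 0.16 and 0.84 quantiles of Beta(30, 28).
Posterior mean ≈ 0.517, SD ≈ 0.065; a Normal approximation gives roughly [0.453, 0.582].
Exact: F⁻¹(0.16) = 0.452; F⁻¹(0.84) = 0.582.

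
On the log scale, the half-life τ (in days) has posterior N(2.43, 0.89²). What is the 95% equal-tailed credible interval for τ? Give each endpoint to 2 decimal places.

[1.99, 65.00]

On the log scale the 95% interval is 2.43 ± 1.960 × 0.89 = [0.6856, 4.1744].
Exponentiate: [e^0.6856, e^4.1744] = [1.99, 65.00].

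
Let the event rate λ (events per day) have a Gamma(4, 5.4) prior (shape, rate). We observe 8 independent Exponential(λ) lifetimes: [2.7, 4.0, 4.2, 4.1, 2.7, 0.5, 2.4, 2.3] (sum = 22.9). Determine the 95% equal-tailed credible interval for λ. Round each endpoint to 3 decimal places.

[0.219, 0.695]

Posterior: Gamma(4+8, 5.4+22.9) = Gamma(12, 28.3) (shape, rate).
Equal-tailed 95% interval: Gamma(12, 28.3) quantiles at 0.025 and 0.975.
Posterior mean ≈ 0.424, SD ≈ 0.122; a Normal approximation gives roughly [0.184, 0.664].
Exact: lower = 0.219; upper = 0.695.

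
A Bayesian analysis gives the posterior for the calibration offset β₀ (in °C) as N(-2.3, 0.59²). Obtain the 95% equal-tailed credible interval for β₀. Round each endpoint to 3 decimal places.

The posterior is symmetric, so the 95% equal-tailed interval is β₀ = -2.3 ± z·0.59 with z = 1.960.
Half-width: 1.960 × 0.59 = 1.156.
-2.3 − 1.156 = -3.456; -2.3 + 1.156 = -1.144.

[-3.456, -1.144]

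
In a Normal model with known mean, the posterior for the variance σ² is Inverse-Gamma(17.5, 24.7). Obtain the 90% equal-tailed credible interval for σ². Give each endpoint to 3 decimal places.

Inverse-Gamma(17.5, 24.7) quantiles: F⁻¹(0.05) and F⁻¹(0.95).
Equivalently, 1/σ² ~ Gamma(17.5, rate = 24.7); invert its 0.95 and 0.05 quantiles.
Posterior mean ≈ 1.497, SD ≈ 0.380; a Normal approximation gives roughly [0.872, 2.122].
Exact: lower = 0.992; upper = 2.199.

[0.992, 2.199]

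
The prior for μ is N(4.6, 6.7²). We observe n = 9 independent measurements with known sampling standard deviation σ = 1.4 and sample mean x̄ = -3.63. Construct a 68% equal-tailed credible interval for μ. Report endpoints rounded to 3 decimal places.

Posterior precision = 1/6.7² + 9/1.4² = 0.0223 + 4.5918 = 4.6141, so posterior SD = 0.4655.
Posterior mean = (4.6/6.7² + 9·-3.63/1.4²) / 4.6141 = -3.5903.
Interval: -3.5903 ± 0.994 × 0.4655 → [-4.053, -3.127].

[-4.053, -3.127]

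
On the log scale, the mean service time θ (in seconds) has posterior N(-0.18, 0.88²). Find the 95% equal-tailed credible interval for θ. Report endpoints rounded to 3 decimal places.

[0.149, 4.687]

On the log scale the 95% interval is -0.18 ± 1.960 × 0.88 = [-1.9048, 1.5448].
Exponentiate: [e^-1.9048, e^1.5448] = [0.149, 4.687].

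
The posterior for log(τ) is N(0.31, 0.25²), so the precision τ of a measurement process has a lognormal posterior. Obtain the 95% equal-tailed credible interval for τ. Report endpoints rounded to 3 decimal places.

[0.835, 2.226]

On the log scale the 95% interval is 0.31 ± 1.960 × 0.25 = [-0.1800, 0.8000].
Exponentiate: [e^-0.1800, e^0.8000] = [0.835, 2.226].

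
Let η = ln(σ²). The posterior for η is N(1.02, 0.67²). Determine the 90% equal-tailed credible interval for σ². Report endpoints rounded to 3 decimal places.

On the log scale the 90% interval is 1.02 ± 1.645 × 0.67 = [-0.0821, 2.1221].
Exponentiate: [e^-0.0821, e^2.1221] = [0.921, 8.348].

[0.921, 8.348]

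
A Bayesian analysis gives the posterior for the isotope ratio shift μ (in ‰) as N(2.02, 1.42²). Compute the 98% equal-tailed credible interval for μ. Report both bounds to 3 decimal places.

[-1.283, 5.323]

The posterior is symmetric, so the 98% equal-tailed interval is μ = 2.02 ± z·1.42 with z = 2.326.
Half-width: 2.326 × 1.42 = 3.303.
2.02 − 3.303 = -1.283; 2.02 + 3.303 = 5.323.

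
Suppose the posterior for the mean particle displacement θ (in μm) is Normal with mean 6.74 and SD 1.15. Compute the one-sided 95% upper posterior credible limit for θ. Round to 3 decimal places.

8.632

Need U with P(θ ≤ U) = 0.95: U = 6.74 + z_{0.05}·1.15.
z = 1.645; U = 6.74 + 1.645 × 1.15 = 8.632.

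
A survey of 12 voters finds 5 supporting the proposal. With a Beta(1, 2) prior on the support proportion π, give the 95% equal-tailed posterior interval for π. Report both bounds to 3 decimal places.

Posterior: Beta(1+5, 2+7) = Beta(6, 9).
Equal-tailed 95% interval: the 0.025 and 0.975 quantiles of Beta(6, 9).
Posterior mean ≈ 0.400, SD ≈ 0.122; a Normal approximation gives roughly [0.160, 0.640].
Exact: F⁻¹(0.025) = 0.177; F⁻¹(0.975) = 0.649.

[0.177, 0.649]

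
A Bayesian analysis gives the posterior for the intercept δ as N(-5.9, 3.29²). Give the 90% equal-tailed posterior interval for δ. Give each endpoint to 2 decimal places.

[-11.31, -0.49]

The posterior is symmetric, so the 90% equal-tailed interval is δ = -5.9 ± z·3.29 with z = 1.645.
Half-width: 1.645 × 3.29 = 5.41.
-5.9 − 5.41 = -11.31; -5.9 + 5.41 = -0.49.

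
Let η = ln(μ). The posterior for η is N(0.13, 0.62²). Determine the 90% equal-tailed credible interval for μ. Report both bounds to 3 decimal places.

On the log scale the 90% interval is 0.13 ± 1.645 × 0.62 = [-0.8898, 1.1498].
Exponentiate: [e^-0.8898, e^1.1498] = [0.411, 3.158].

[0.411, 3.158]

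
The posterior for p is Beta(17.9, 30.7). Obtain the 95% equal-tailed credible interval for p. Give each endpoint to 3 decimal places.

[0.240, 0.507]

Posterior: Beta(17.9, 30.7).
Equal-tailed 95% interval: the 0.025 and 0.975 quantiles of Beta(17.9, 30.7).
Posterior mean ≈ 0.368, SD ≈ 0.068; a Normal approximation gives roughly [0.234, 0.503].
Exact: F⁻¹(0.025) = 0.240; F⁻¹(0.975) = 0.507.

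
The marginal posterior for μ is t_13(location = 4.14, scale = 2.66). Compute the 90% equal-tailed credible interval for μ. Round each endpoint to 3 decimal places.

[-0.571, 8.851]

The t_13 distribution is symmetric; the 90% interval is 4.14 ± t·2.66 with t_{0.95,13} = 1.771.
Half-width: 1.771 × 2.66 = 4.711.
4.14 − 4.711 = -0.571; 4.14 + 4.711 = 8.851.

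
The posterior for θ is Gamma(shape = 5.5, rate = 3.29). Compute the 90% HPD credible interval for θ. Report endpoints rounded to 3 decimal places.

The posterior is unimodal and skewed, so the HPD interval has equal density at both endpoints and is the shortest 90% interval.
Solving f(0.551) = f(2.749) with F(2.749) − F(0.551) = 0.90 gives [0.551, 2.749].
For comparison, the equal-tailed interval is [0.695, 2.990]; the HPD is narrower and shifted toward the mode.

[0.551, 2.749]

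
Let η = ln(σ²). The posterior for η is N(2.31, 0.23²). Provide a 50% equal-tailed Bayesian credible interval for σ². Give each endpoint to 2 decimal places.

[8.63, 11.77]

On the log scale the 50% interval is 2.31 ± 0.674 × 0.23 = [2.1549, 2.4651].
Exponentiate: [e^2.1549, e^2.4651] = [8.63, 11.77].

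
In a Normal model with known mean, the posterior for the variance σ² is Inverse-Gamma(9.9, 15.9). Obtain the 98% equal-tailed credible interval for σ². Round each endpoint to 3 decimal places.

Inverse-Gamma(9.9, 15.9) quantiles: F⁻¹(0.01) and F⁻¹(0.99).
Equivalently, 1/σ² ~ Gamma(9.9, rate = 15.9); invert its 0.99 and 0.01 quantiles.
Posterior mean ≈ 1.787, SD ≈ 0.636; a Normal approximation gives roughly [0.308, 3.265].
Exact: lower = 0.853; upper = 3.909.

[0.853, 3.909]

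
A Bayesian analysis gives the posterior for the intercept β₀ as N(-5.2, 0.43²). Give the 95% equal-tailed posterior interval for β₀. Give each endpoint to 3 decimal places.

[-6.043, -4.357]

The posterior is symmetric, so the 95% equal-tailed interval is β₀ = -5.2 ± z·0.43 with z = 1.960.
Half-width: 1.960 × 0.43 = 0.843.
-5.2 − 0.843 = -6.043; -5.2 + 0.843 = -4.357.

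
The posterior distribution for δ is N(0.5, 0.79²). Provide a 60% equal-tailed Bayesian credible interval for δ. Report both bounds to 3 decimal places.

The posterior is symmetric, so the 60% equal-tailed interval is δ = 0.5 ± z·0.79 with z = 0.842.
Half-width: 0.842 × 0.79 = 0.665.
0.5 − 0.665 = -0.165; 0.5 + 0.665 = 1.165.

[-0.165, 1.165]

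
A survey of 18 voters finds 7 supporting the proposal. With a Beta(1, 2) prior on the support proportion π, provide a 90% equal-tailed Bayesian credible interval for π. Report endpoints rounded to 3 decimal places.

[0.217, 0.558]

Posterior: Beta(1+7, 2+11) = Beta(8, 13).
Equal-tailed 90% interval: the 0.05 and 0.95 quantiles of Beta(8, 13).
Posterior mean ≈ 0.381, SD ≈ 0.104; a Normal approximation gives roughly [0.211, 0.551].
Exact: F⁻¹(0.05) = 0.217; F⁻¹(0.95) = 0.558.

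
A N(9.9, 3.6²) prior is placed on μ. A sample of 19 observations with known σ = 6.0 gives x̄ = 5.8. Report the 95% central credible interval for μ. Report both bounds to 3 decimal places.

Posterior precision = 1/3.6² + 19/6.0² = 0.0772 + 0.5278 = 0.6049, so posterior SD = 1.2857.
Posterior mean = (9.9/3.6² + 19·5.8/6.0²) / 0.6049 = 6.3230.
Interval: 6.3230 ± 1.960 × 1.2857 → [3.803, 8.843].

[3.803, 8.843]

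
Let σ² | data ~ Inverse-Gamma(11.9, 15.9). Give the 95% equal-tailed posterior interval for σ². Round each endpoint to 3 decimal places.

Inverse-Gamma(11.9, 15.9) quantiles: F⁻¹(0.025) and F⁻¹(0.975).
Equivalently, 1/σ² ~ Gamma(11.9, rate = 15.9); invert its 0.975 and 0.025 quantiles.
Posterior mean ≈ 1.459, SD ≈ 0.464; a Normal approximation gives roughly [0.550, 2.367].
Exact: lower = 0.813; upper = 2.594.

[0.813, 2.594]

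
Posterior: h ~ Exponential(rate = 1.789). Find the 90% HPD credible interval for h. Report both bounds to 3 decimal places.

[0.000, 1.287]

The exponential density is strictly decreasing on [0, ∞), so the HPD interval is anchored at 0: [0, q] with P(h ≤ q) = 0.90.
q = −ln(1 − 0.90) / 1.789 = 2.3026 / 1.789 = 1.287.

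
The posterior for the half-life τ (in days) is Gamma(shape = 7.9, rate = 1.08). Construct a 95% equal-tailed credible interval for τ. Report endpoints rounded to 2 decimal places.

[3.14, 13.23]

Posterior: Gamma(shape 7.9, rate 1.08).
Equal-tailed 95% interval: Gamma(7.9, 1.08) quantiles at 0.025 and 0.975.
Posterior mean ≈ 7.31, SD ≈ 2.60; a Normal approximation gives roughly [2.21, 12.42].
Exact: lower = 3.14; upper = 13.23.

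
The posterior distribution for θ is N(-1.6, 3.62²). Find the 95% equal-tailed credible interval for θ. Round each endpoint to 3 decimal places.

[-8.695, 5.495]

The posterior is symmetric, so the 95% equal-tailed interval is θ = -1.6 ± z·3.62 with z = 1.960.
Half-width: 1.960 × 3.62 = 7.095.
-1.6 − 7.095 = -8.695; -1.6 + 7.095 = 5.495.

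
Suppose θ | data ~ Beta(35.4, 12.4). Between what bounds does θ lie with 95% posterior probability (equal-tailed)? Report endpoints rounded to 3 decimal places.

[0.609, 0.853]

Posterior: Beta(35.4, 12.4).
Equal-tailed 95% interval: the 0.025 and 0.975 quantiles of Beta(35.4, 12.4).
Posterior mean ≈ 0.741, SD ≈ 0.063; a Normal approximation gives roughly [0.618, 0.864].
Exact: F⁻¹(0.025) = 0.609; F⁻¹(0.975) = 0.853.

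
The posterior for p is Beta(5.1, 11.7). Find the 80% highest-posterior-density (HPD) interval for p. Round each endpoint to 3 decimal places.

[0.152, 0.431]

The posterior is unimodal and skewed, so the HPD interval has equal density at both endpoints and is the shortest 80% interval.
Solving f(0.152) = f(0.431) with F(0.431) − F(0.152) = 0.80 gives [0.152, 0.431].
For comparison, the equal-tailed interval is [0.168, 0.450]; the HPD is narrower and shifted toward the mode.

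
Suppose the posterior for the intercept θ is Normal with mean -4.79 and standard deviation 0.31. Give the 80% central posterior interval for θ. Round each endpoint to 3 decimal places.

[-5.187, -4.393]

The posterior is symmetric, so the 80% equal-tailed interval is θ = -4.79 ± z·0.31 with z = 1.282.
Half-width: 1.282 × 0.31 = 0.397.
-4.79 − 0.397 = -5.187; -4.79 + 0.397 = -4.393.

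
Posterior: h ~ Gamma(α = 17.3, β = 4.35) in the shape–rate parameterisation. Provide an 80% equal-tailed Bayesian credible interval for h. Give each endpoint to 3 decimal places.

[2.811, 5.241]

Posterior: Gamma(shape 17.3, rate 4.35).
Equal-tailed 80% interval: Gamma(17.3, 4.35) quantiles at 0.1 and 0.9.
Posterior mean ≈ 3.977, SD ≈ 0.956; a Normal approximation gives roughly [2.752, 5.202].
Exact: lower = 2.811; upper = 5.241.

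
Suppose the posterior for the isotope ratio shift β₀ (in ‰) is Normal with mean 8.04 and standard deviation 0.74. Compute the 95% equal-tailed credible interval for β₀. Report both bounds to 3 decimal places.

The posterior is symmetric, so the 95% equal-tailed interval is β₀ = 8.04 ± z·0.74 with z = 1.960.
Half-width: 1.960 × 0.74 = 1.450.
8.04 − 1.450 = 6.590; 8.04 + 1.450 = 9.490.

[6.590, 9.490]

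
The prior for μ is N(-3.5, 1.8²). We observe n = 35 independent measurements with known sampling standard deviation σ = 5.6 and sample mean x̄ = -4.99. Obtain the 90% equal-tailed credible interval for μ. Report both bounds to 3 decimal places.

Posterior precision = 1/1.8² + 35/5.6² = 0.3086 + 1.1161 = 1.4247, so posterior SD = 0.8378.
Posterior mean = (-3.5/1.8² + 35·-4.99/5.6²) / 1.4247 = -4.6672.
Interval: -4.6672 ± 1.645 × 0.8378 → [-6.045, -3.289].

[-6.045, -3.289]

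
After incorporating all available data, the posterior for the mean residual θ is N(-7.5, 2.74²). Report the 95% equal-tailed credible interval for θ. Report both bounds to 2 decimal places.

The posterior is symmetric, so the 95% equal-tailed interval is θ = -7.5 ± z·2.74 with z = 1.960.
Half-width: 1.960 × 2.74 = 5.37.
-7.5 − 5.37 = -12.87; -7.5 + 5.37 = -2.13.

[-12.87, -2.13]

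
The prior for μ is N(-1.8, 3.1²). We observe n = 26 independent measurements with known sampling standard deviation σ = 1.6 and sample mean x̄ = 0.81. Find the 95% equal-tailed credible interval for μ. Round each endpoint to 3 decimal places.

Posterior precision = 1/3.1² + 26/1.6² = 0.1041 + 10.1562 = 10.2603, so posterior SD = 0.3122.
Posterior mean = (-1.8/3.1² + 26·0.81/1.6²) / 10.2603 = 0.7835.
Interval: 0.7835 ± 1.960 × 0.3122 → [0.172, 1.395].

[0.172, 1.395]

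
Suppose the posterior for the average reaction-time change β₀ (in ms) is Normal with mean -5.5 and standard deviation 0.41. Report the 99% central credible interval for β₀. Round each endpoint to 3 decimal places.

[-6.556, -4.444]

The posterior is symmetric, so the 99% equal-tailed interval is β₀ = -5.5 ± z·0.41 with z = 2.576.
Half-width: 2.576 × 0.41 = 1.056.
-5.5 − 1.056 = -6.556; -5.5 + 1.056 = -4.444.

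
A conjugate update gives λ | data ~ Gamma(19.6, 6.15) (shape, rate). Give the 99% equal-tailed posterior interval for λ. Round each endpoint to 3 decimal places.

Posterior: Gamma(shape 19.6, rate 6.15).
Equal-tailed 99% interval: Gamma(19.6, 6.15) quantiles at 0.005 and 0.995.
Posterior mean ≈ 3.187, SD ≈ 0.720; a Normal approximation gives roughly [1.333, 5.041].
Exact: lower = 1.637; upper = 5.344.

[1.637, 5.344]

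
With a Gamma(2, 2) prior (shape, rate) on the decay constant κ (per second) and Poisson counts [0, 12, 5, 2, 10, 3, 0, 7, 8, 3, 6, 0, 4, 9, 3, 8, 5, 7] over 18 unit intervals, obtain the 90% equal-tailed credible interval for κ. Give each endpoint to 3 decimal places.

Posterior: Gamma(2+92, 2+18) = Gamma(94, 20) (shape, rate).
Equal-tailed 90% interval: Gamma(94, 20) quantiles at 0.05 and 0.95.
Posterior mean ≈ 4.700, SD ≈ 0.485; a Normal approximation gives roughly [3.903, 5.497].
Exact: lower = 3.932; upper = 5.525.

[3.932, 5.525]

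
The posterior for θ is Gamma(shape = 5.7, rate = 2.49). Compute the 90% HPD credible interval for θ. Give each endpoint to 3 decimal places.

The posterior is unimodal and skewed, so the HPD interval has equal density at both endpoints and is the shortest 90% interval.
Solving f(0.779) = f(3.742) with F(3.742) − F(0.779) = 0.90 gives [0.779, 3.742].
For comparison, the equal-tailed interval is [0.971, 4.060]; the HPD is narrower and shifted toward the mode.

[0.779, 3.742]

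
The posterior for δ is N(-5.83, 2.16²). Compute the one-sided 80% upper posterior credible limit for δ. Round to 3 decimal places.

Need U with P(δ ≤ U) = 0.80: U = -5.83 + z_{0.2}·2.16.
z = 0.842; U = -5.83 + 0.842 × 2.16 = -4.012.

-4.012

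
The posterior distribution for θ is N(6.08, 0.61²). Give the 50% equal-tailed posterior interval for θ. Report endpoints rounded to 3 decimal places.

[5.669, 6.491]

The posterior is symmetric, so the 50% equal-tailed interval is θ = 6.08 ± z·0.61 with z = 0.674.
Half-width: 0.674 × 0.61 = 0.411.
6.08 − 0.411 = 5.669; 6.08 + 0.411 = 6.491.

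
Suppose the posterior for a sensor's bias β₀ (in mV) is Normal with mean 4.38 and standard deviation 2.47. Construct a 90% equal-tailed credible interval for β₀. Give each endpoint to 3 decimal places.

The posterior is symmetric, so the 90% equal-tailed interval is β₀ = 4.38 ± z·2.47 with z = 1.645.
Half-width: 1.645 × 2.47 = 4.063.
4.38 − 4.063 = 0.317; 4.38 + 4.063 = 8.443.

[0.317, 8.443]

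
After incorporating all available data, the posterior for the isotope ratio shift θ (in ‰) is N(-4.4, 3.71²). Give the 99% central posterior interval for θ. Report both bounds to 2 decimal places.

The posterior is symmetric, so the 99% equal-tailed interval is θ = -4.4 ± z·3.71 with z = 2.576.
Half-width: 2.576 × 3.71 = 9.56.
-4.4 − 9.56 = -13.96; -4.4 + 9.56 = 5.16.

[-13.96, 5.16]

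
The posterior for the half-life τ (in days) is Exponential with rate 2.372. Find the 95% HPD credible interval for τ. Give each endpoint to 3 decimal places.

The exponential density is strictly decreasing on [0, ∞), so the HPD interval is anchored at 0: [0, q] with P(τ ≤ q) = 0.95.
q = −ln(1 − 0.95) / 2.372 = 2.9957 / 2.372 = 1.263.

[0.000, 1.263]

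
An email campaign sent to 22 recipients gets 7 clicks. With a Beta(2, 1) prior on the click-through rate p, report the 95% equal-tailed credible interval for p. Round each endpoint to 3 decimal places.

Posterior: Beta(2+7, 1+15) = Beta(9, 16).
Equal-tailed 95% interval: the 0.025 and 0.975 quantiles of Beta(9, 16).
Posterior mean ≈ 0.360, SD ≈ 0.094; a Normal approximation gives roughly [0.175, 0.545].
Exact: F⁻¹(0.025) = 0.188; F⁻¹(0.975) = 0.553.

[0.188, 0.553]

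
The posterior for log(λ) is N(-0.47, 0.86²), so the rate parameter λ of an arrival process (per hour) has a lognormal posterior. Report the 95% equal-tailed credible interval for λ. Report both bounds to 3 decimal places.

[0.116, 3.372]

On the log scale the 95% interval is -0.47 ± 1.960 × 0.86 = [-2.1556, 1.2156].
Exponentiate: [e^-2.1556, e^1.2156] = [0.116, 3.372].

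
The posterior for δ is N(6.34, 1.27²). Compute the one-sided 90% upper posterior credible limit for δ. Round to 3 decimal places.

Need U with P(δ ≤ U) = 0.90: U = 6.34 + z_{0.1}·1.27.
z = 1.282; U = 6.34 + 1.282 × 1.27 = 7.968.

7.968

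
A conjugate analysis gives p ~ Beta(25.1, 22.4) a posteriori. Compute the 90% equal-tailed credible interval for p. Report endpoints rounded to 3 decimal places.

[0.410, 0.646]

Posterior: Beta(25.1, 22.4).
Equal-tailed 90% interval: the 0.05 and 0.95 quantiles of Beta(25.1, 22.4).
Posterior mean ≈ 0.528, SD ≈ 0.072; a Normal approximation gives roughly [0.411, 0.646].
Exact: F⁻¹(0.05) = 0.410; F⁻¹(0.95) = 0.646.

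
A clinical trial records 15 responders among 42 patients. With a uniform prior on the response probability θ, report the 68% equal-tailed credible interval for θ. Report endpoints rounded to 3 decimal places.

Posterior: Beta(1+15, 1+27) = Beta(16, 28).
Equal-tailed 68% interval: the 0.16 and 0.84 quantiles of Beta(16, 28).
Posterior mean ≈ 0.364, SD ≈ 0.072; a Normal approximation gives roughly [0.292, 0.435].
Exact: F⁻¹(0.16) = 0.292; F⁻¹(0.84) = 0.436.

[0.292, 0.436]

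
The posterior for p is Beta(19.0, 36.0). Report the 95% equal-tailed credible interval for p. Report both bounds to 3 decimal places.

Posterior: Beta(19.0, 36.0).
Equal-tailed 95% interval: the 0.025 and 0.975 quantiles of Beta(19.0, 36.0).
Posterior mean ≈ 0.345, SD ≈ 0.064; a Normal approximation gives roughly [0.221, 0.470].
Exact: F⁻¹(0.025) = 0.227; F⁻¹(0.975) = 0.475.

[0.227, 0.475]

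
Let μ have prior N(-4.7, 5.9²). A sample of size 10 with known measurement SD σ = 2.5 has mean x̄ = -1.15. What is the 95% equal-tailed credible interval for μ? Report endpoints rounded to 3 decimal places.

Posterior precision = 1/5.9² + 10/2.5² = 0.0287 + 1.6000 = 1.6287, so posterior SD = 0.7836.
Posterior mean = (-4.7/5.9² + 10·-1.15/2.5²) / 1.6287 = -1.2126.
Interval: -1.2126 ± 1.960 × 0.7836 → [-2.748, 0.323].

[-2.748, 0.323]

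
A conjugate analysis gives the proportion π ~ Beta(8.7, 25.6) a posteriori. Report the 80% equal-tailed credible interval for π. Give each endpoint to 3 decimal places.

[0.163, 0.351]

Posterior: Beta(8.7, 25.6).
Equal-tailed 80% interval: the 0.1 and 0.9 quantiles of Beta(8.7, 25.6).
Posterior mean ≈ 0.254, SD ≈ 0.073; a Normal approximation gives roughly [0.160, 0.347].
Exact: F⁻¹(0.1) = 0.163; F⁻¹(0.9) = 0.351.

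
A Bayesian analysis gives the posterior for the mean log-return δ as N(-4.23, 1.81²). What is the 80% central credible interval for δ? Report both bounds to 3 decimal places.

[-6.550, -1.910]

The posterior is symmetric, so the 80% equal-tailed interval is δ = -4.23 ± z·1.81 with z = 1.282.
Half-width: 1.282 × 1.81 = 2.320.
-4.23 − 2.320 = -6.550; -4.23 + 2.320 = -1.910.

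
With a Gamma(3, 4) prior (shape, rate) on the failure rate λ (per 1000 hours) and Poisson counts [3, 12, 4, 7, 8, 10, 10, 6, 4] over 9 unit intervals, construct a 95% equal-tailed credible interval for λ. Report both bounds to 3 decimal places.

[3.994, 6.459]

Posterior: Gamma(3+64, 4+9) = Gamma(67, 13) (shape, rate).
Equal-tailed 95% interval: Gamma(67, 13) quantiles at 0.025 and 0.975.
Posterior mean ≈ 5.154, SD ≈ 0.630; a Normal approximation gives roughly [3.920, 6.388].
Exact: lower = 3.994; upper = 6.459.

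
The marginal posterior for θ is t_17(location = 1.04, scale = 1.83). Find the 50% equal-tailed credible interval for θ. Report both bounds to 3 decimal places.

[-0.221, 2.301]

The t_17 distribution is symmetric; the 50% interval is 1.04 ± t·1.83 with t_{0.75,17} = 0.689.
Half-width: 0.689 × 1.83 = 1.261.
1.04 − 1.261 = -0.221; 1.04 + 1.261 = 2.301.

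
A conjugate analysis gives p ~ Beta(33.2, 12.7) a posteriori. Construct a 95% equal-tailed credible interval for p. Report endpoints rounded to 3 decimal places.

[0.587, 0.841]

Posterior: Beta(33.2, 12.7).
Equal-tailed 95% interval: the 0.025 and 0.975 quantiles of Beta(33.2, 12.7).
Posterior mean ≈ 0.723, SD ≈ 0.065; a Normal approximation gives roughly [0.595, 0.851].
Exact: F⁻¹(0.025) = 0.587; F⁻¹(0.975) = 0.841.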